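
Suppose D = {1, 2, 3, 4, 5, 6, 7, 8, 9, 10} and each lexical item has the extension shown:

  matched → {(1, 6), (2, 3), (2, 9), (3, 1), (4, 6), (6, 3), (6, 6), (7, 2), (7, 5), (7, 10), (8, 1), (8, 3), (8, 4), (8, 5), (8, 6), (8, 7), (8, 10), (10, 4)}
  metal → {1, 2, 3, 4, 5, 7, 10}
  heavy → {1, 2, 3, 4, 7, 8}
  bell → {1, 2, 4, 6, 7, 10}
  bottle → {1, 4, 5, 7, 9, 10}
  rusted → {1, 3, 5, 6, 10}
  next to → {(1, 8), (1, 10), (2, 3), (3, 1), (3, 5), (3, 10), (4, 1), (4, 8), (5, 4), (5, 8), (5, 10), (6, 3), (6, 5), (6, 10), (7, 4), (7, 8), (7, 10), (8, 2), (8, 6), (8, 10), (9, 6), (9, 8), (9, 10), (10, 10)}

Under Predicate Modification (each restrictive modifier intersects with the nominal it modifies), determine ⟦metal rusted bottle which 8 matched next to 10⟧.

{1, 5, 10}

⟦which 8 matched⟧ = {x : ⟨8, x⟩ ∈ ⟦matched⟧} = {1, 3, 4, 5, 6, 7, 10}
⟦next to 10⟧ = {x : ⟨x, 10⟩ ∈ ⟦next to⟧} = {1, 3, 5, 6, 7, 8, 9, 10}
⟦bottle⟧ = {1, 4, 5, 7, 9, 10}
… ∩ ⟦which 8 matched⟧ = {1, 4, 5, 7, 9, 10} ∩ {1, 3, 4, 5, 6, 7, 10} = {1, 4, 5, 7, 10}
… ∩ ⟦next to 10⟧ = {1, 4, 5, 7, 10} ∩ {1, 3, 5, 6, 7, 8, 9, 10} = {1, 5, 7, 10}
… ∩ ⟦metal⟧ = {1, 5, 7, 10} ∩ {1, 2, 3, 4, 5, 7, 10} = {1, 5, 7, 10}
… ∩ ⟦rusted⟧ = {1, 5, 7, 10} ∩ {1, 3, 5, 6, 10} = {1, 5, 10}
So ⟦metal rusted bottle which 8 matched next to 10⟧ = {1, 5, 10}.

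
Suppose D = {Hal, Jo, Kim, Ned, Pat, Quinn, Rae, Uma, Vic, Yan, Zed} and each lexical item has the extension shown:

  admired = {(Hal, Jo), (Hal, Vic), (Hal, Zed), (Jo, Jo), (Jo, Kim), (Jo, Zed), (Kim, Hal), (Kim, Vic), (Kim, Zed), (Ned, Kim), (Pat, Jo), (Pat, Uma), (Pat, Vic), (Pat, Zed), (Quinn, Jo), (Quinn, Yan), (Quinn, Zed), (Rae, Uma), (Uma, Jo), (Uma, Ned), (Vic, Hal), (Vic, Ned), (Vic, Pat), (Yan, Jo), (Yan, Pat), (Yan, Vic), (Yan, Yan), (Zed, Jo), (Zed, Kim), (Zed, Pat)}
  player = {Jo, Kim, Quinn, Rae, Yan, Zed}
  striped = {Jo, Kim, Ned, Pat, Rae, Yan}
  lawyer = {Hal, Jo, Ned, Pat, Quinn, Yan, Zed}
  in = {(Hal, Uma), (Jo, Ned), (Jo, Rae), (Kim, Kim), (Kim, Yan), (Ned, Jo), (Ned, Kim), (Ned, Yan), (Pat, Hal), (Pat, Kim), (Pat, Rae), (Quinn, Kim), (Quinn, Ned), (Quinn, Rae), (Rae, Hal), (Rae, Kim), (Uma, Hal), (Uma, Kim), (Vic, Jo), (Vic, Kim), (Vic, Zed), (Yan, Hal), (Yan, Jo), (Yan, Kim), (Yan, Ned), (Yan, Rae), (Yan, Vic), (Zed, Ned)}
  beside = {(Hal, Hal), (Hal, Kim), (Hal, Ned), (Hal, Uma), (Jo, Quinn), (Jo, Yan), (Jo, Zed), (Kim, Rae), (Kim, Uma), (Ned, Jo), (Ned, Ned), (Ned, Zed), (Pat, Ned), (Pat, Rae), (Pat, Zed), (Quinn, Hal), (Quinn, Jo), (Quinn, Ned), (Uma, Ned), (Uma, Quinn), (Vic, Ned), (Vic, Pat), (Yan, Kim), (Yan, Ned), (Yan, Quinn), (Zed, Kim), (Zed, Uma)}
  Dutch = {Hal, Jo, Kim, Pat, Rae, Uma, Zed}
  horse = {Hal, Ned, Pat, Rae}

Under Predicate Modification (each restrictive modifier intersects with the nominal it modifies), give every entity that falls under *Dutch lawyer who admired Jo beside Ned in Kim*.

⟦who admired Jo⟧ = {x : ⟨x, Jo⟩ ∈ ⟦admired⟧} = {Hal, Jo, Pat, Quinn, Uma, Yan, Zed}
⟦beside Ned⟧ = {x : ⟨x, Ned⟩ ∈ ⟦beside⟧} = {Hal, Ned, Pat, Quinn, Uma, Vic, Yan}
⟦in Kim⟧ = {x : ⟨x, Kim⟩ ∈ ⟦in⟧} = {Kim, Ned, Pat, Quinn, Rae, Uma, Vic, Yan}
⟦lawyer⟧ = {Hal, Jo, Ned, Pat, Quinn, Yan, Zed}
… ∩ ⟦who admired Jo⟧ = {Hal, Jo, Ned, Pat, Quinn, Yan, Zed} ∩ {Hal, Jo, Pat, Quinn, Uma, Yan, Zed} = {Hal, Jo, Pat, Quinn, Yan, Zed}
… ∩ ⟦beside Ned⟧ = {Hal, Jo, Pat, Quinn, Yan, Zed} ∩ {Hal, Ned, Pat, Quinn, Uma, Vic, Yan} = {Hal, Pat, Quinn, Yan}
… ∩ ⟦in Kim⟧ = {Hal, Pat, Quinn, Yan} ∩ {Kim, Ned, Pat, Quinn, Rae, Uma, Vic, Yan} = {Pat, Quinn, Yan}
… ∩ ⟦Dutch⟧ = {Pat, Quinn, Yan} ∩ {Hal, Jo, Kim, Pat, Rae, Uma, Zed} = {Pat}
So ⟦Dutch lawyer who admired Jo beside Ned in Kim⟧ = {Pat}.

{Pat}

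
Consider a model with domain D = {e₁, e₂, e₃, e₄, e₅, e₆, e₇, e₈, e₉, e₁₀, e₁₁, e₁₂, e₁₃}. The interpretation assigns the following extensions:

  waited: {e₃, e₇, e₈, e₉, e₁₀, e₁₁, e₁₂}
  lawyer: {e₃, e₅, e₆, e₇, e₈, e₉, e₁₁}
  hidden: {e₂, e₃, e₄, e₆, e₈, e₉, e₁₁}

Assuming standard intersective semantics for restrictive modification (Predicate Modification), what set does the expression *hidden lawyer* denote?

⟦lawyer⟧ = {e₃, e₅, e₆, e₇, e₈, e₉, e₁₁}
… ∩ ⟦hidden⟧ = {e₃, e₅, e₆, e₇, e₈, e₉, e₁₁} ∩ {e₂, e₃, e₄, e₆, e₈, e₉, e₁₁} = {e₃, e₆, e₈, e₉, e₁₁}
So ⟦hidden lawyer⟧ = {e₃, e₆, e₈, e₉, e₁₁}.

{e₃, e₆, e₈, e₉, e₁₁}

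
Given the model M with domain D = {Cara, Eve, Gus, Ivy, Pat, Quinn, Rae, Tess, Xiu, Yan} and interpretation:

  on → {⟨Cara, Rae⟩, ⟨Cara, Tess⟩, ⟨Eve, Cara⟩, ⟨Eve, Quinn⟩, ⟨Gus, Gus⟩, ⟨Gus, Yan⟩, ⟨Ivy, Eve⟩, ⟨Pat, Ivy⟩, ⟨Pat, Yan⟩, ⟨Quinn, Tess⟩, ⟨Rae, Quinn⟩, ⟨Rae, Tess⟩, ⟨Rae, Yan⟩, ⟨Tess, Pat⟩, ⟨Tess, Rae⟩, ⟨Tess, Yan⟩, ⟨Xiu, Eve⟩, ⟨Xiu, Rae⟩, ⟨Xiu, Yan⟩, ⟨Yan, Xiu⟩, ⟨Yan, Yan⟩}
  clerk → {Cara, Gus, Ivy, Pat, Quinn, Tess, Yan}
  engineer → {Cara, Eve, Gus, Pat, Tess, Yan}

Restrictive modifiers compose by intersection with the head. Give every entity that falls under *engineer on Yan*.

⟦on Yan⟧ = {x : ⟨x, Yan⟩ ∈ ⟦on⟧} = {Gus, Pat, Rae, Tess, Xiu, Yan}
⟦engineer⟧ = {Cara, Eve, Gus, Pat, Tess, Yan}
… ∩ ⟦on Yan⟧ = {Cara, Eve, Gus, Pat, Tess, Yan} ∩ {Gus, Pat, Rae, Tess, Xiu, Yan} = {Gus, Pat, Tess, Yan}
So ⟦engineer on Yan⟧ = {Gus, Pat, Tess, Yan}.

{Gus, Pat, Tess, Yan}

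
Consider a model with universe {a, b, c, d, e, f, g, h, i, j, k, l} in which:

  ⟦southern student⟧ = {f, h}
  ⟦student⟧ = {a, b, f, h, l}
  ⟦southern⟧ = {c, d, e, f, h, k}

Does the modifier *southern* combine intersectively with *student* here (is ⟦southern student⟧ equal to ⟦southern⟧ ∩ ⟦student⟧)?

yes

⟦southern⟧ ∩ ⟦student⟧ = {c, d, e, f, h, k} ∩ {a, b, f, h, l} = {f, h}
Observed ⟦southern student⟧ = {f, h}.
These coincide, so the modifier is intersective here.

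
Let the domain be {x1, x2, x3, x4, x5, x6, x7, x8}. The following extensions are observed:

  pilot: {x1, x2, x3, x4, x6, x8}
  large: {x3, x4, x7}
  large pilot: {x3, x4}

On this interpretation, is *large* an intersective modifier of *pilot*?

yes

⟦large⟧ ∩ ⟦pilot⟧ = {x3, x4, x7} ∩ {x1, x2, x3, x4, x6, x8} = {x3, x4}
Observed ⟦large pilot⟧ = {x3, x4}.
These coincide, so the modifier is intersective here.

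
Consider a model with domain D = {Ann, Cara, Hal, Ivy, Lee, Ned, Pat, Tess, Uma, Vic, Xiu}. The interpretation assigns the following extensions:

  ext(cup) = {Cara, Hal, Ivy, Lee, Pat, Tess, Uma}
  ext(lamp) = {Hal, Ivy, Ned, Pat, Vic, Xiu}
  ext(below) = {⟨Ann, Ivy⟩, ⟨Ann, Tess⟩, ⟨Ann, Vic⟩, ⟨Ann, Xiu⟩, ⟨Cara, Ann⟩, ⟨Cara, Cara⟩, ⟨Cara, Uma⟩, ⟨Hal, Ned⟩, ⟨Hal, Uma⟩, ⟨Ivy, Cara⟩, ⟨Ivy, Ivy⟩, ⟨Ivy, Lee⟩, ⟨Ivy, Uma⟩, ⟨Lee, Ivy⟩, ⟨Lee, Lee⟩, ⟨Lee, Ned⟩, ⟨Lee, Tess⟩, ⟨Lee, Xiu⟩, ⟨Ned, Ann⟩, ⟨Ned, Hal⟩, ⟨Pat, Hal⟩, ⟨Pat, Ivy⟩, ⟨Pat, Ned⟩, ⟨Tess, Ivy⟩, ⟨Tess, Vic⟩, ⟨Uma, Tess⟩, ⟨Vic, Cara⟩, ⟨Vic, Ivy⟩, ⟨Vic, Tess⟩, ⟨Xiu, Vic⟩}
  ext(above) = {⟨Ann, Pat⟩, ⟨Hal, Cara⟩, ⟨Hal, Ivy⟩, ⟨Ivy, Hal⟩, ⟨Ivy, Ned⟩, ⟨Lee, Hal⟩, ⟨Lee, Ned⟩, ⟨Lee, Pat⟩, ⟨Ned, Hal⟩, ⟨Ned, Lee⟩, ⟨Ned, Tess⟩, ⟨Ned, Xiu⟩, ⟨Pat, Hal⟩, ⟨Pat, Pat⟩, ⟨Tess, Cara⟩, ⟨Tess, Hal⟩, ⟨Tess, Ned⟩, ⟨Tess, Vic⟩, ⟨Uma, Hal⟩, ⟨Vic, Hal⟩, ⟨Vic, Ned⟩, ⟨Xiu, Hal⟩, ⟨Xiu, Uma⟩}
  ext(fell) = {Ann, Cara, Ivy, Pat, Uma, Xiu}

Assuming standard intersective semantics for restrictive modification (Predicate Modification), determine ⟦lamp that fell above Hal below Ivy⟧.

{Ivy, Pat}

⟦that fell⟧ = ⟦fell⟧ = {Ann, Cara, Ivy, Pat, Uma, Xiu}
⟦above Hal⟧ = {x : ⟨x, Hal⟩ ∈ ⟦above⟧} = {Ivy, Lee, Ned, Pat, Tess, Uma, Vic, Xiu}
⟦below Ivy⟧ = {x : ⟨x, Ivy⟩ ∈ ⟦below⟧} = {Ann, Ivy, Lee, Pat, Tess, Vic}
⟦lamp⟧ = {Hal, Ivy, Ned, Pat, Vic, Xiu}
… ∩ ⟦that fell⟧ = {Hal, Ivy, Ned, Pat, Vic, Xiu} ∩ {Ann, Cara, Ivy, Pat, Uma, Xiu} = {Ivy, Pat, Xiu}
… ∩ ⟦above Hal⟧ = {Ivy, Pat, Xiu} ∩ {Ivy, Lee, Ned, Pat, Tess, Uma, Vic, Xiu} = {Ivy, Pat, Xiu}
… ∩ ⟦below Ivy⟧ = {Ivy, Pat, Xiu} ∩ {Ann, Ivy, Lee, Pat, Tess, Vic} = {Ivy, Pat}
So ⟦lamp that fell above Hal below Ivy⟧ = {Ivy, Pat}.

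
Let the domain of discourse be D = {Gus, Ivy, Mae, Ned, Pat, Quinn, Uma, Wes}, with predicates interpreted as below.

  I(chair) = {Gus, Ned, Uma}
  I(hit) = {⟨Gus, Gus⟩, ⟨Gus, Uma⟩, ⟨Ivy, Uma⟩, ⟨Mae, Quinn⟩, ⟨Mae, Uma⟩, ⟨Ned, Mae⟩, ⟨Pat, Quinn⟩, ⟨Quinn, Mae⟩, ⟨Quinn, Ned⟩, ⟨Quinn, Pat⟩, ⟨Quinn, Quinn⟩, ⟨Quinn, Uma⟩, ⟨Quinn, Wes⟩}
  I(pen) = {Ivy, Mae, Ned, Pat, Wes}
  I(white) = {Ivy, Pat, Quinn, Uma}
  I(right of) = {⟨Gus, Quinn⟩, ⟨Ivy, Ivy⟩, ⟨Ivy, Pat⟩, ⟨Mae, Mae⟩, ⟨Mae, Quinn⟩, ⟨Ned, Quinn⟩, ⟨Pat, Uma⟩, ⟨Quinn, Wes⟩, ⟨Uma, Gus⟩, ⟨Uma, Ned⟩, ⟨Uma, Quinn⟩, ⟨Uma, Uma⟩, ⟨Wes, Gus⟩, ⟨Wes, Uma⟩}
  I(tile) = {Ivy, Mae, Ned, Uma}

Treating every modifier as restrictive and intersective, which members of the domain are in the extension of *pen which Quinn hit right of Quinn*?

{Mae, Ned}

⟦which Quinn hit⟧ = {x : ⟨Quinn, x⟩ ∈ ⟦hit⟧} = {Mae, Ned, Pat, Quinn, Uma, Wes}
⟦right of Quinn⟧ = {x : ⟨x, Quinn⟩ ∈ ⟦right of⟧} = {Gus, Mae, Ned, Uma}
⟦pen⟧ = {Ivy, Mae, Ned, Pat, Wes}
… ∩ ⟦which Quinn hit⟧ = {Ivy, Mae, Ned, Pat, Wes} ∩ {Mae, Ned, Pat, Quinn, Uma, Wes} = {Mae, Ned, Pat, Wes}
… ∩ ⟦right of Quinn⟧ = {Mae, Ned, Pat, Wes} ∩ {Gus, Mae, Ned, Uma} = {Mae, Ned}
So ⟦pen which Quinn hit right of Quinn⟧ = {Mae, Ned}.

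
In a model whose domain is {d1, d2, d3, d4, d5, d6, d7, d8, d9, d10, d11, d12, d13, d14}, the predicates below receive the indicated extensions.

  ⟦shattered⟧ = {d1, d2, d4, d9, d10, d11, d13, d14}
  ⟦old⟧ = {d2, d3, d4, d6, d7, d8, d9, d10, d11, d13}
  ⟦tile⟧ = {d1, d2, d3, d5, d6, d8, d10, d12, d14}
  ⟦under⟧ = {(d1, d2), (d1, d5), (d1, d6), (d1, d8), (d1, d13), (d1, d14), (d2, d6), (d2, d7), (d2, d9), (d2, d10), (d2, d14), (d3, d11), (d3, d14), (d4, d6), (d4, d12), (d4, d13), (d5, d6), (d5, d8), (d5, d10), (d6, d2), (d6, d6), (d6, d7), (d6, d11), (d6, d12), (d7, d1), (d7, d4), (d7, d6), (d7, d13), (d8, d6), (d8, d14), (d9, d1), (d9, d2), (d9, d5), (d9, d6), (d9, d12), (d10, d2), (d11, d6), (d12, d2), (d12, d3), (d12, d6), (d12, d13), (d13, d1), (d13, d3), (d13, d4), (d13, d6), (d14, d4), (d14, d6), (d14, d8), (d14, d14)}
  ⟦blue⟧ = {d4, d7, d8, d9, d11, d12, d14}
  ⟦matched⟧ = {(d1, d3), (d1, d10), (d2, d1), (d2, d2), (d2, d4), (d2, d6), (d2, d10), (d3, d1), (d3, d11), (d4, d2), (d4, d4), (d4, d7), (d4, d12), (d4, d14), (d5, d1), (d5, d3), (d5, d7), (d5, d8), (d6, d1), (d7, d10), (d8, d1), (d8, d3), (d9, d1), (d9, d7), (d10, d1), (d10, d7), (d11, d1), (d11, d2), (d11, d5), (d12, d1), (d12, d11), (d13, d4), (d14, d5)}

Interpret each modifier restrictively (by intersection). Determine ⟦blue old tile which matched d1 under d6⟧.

⟦which matched d1⟧ = {x : ⟨x, d1⟩ ∈ ⟦matched⟧} = {d2, d3, d5, d6, d8, d9, d10, d11, d12}
⟦under d6⟧ = {x : ⟨x, d6⟩ ∈ ⟦under⟧} = {d1, d2, d4, d5, d6, d7, d8, d9, d11, d12, d13, d14}
⟦tile⟧ = {d1, d2, d3, d5, d6, d8, d10, d12, d14}
… ∩ ⟦which matched d1⟧ = {d1, d2, d3, d5, d6, d8, d10, d12, d14} ∩ {d2, d3, d5, d6, d8, d9, d10, d11, d12} = {d2, d3, d5, d6, d8, d10, d12}
… ∩ ⟦under d6⟧ = {d2, d3, d5, d6, d8, d10, d12} ∩ {d1, d2, d4, d5, d6, d7, d8, d9, d11, d12, d13, d14} = {d2, d5, d6, d8, d12}
… ∩ ⟦blue⟧ = {d2, d5, d6, d8, d12} ∩ {d4, d7, d8, d9, d11, d12, d14} = {d8, d12}
… ∩ ⟦old⟧ = {d8, d12} ∩ {d2, d3, d4, d6, d7, d8, d9, d10, d11, d13} = {d8}
So ⟦blue old tile which matched d1 under d6⟧ = {d8}.

{d8}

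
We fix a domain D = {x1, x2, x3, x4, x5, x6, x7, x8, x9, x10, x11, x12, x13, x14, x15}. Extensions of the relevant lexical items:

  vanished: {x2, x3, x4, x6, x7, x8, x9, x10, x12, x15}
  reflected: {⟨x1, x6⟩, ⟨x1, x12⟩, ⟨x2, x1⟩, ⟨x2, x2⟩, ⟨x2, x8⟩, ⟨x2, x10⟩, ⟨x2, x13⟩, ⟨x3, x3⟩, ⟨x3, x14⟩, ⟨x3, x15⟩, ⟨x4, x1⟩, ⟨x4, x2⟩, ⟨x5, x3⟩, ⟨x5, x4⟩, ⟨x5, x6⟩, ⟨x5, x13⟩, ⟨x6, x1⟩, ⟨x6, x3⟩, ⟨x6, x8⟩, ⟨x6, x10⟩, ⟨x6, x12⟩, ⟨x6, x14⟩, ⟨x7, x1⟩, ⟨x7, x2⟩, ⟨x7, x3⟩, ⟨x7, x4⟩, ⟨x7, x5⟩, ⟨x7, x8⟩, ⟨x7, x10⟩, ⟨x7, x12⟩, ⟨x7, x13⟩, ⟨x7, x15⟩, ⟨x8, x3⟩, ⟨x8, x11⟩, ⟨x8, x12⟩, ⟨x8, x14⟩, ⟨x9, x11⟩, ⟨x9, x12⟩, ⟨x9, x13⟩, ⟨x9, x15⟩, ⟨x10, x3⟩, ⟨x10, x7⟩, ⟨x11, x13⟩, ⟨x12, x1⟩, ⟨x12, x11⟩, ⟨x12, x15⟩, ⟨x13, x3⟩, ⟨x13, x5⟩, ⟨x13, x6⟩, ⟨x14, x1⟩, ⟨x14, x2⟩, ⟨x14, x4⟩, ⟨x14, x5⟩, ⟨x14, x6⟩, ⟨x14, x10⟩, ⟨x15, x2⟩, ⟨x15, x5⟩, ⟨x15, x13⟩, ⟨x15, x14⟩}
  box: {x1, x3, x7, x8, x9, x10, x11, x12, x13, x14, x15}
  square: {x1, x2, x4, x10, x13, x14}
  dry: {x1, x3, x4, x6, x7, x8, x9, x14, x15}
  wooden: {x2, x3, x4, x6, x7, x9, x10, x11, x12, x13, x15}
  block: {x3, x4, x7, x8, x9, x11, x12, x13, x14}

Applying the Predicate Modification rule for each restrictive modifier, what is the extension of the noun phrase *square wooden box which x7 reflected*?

⟦which x7 reflected⟧ = {x : ⟨x7, x⟩ ∈ ⟦reflected⟧} = {x1, x2, x3, x4, x5, x8, x10, x12, x13, x15}
⟦box⟧ = {x1, x3, x7, x8, x9, x10, x11, x12, x13, x14, x15}
… ∩ ⟦which x7 reflected⟧ = {x1, x3, x7, x8, x9, x10, x11, x12, x13, x14, x15} ∩ {x1, x2, x3, x4, x5, x8, x10, x12, x13, x15} = {x1, x3, x8, x10, x12, x13, x15}
… ∩ ⟦square⟧ = {x1, x3, x8, x10, x12, x13, x15} ∩ {x1, x2, x4, x10, x13, x14} = {x1, x10, x13}
… ∩ ⟦wooden⟧ = {x1, x10, x13} ∩ {x2, x3, x4, x6, x7, x9, x10, x11, x12, x13, x15} = {x10, x13}
So ⟦square wooden box which x7 reflected⟧ = {x10, x13}.

{x10, x13}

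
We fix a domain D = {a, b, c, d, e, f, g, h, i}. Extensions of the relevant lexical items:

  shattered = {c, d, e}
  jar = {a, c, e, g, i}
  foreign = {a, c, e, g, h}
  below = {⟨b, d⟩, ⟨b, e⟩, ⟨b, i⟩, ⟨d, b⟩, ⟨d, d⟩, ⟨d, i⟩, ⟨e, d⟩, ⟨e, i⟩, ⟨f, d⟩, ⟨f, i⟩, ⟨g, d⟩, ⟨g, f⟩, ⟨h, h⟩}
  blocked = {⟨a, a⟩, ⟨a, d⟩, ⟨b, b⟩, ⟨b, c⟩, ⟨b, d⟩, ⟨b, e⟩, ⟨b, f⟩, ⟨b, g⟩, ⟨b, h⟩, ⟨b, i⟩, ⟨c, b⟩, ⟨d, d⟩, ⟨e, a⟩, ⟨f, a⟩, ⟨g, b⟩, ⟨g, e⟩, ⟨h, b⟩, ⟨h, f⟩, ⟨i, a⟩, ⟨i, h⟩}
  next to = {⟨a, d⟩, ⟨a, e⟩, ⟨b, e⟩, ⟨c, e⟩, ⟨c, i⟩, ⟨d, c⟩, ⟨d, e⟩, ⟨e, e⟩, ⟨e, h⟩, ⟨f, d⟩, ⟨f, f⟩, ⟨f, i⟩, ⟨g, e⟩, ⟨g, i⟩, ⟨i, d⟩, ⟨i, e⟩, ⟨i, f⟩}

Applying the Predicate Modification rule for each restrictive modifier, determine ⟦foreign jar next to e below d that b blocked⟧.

{e, g}

⟦next to e⟧ = {x : ⟨x, e⟩ ∈ ⟦next to⟧} = {a, b, c, d, e, g, i}
⟦below d⟧ = {x : ⟨x, d⟩ ∈ ⟦below⟧} = {b, d, e, f, g}
⟦that b blocked⟧ = {x : ⟨b, x⟩ ∈ ⟦blocked⟧} = {b, c, d, e, f, g, h, i}
⟦jar⟧ = {a, c, e, g, i}
… ∩ ⟦next to e⟧ = {a, c, e, g, i} ∩ {a, b, c, d, e, g, i} = {a, c, e, g, i}
… ∩ ⟦below d⟧ = {a, c, e, g, i} ∩ {b, d, e, f, g} = {e, g}
… ∩ ⟦that b blocked⟧ = {e, g} ∩ {b, c, d, e, f, g, h, i} = {e, g}
… ∩ ⟦foreign⟧ = {e, g} ∩ {a, c, e, g, h} = {e, g}
So ⟦foreign jar next to e below d that b blocked⟧ = {e, g}.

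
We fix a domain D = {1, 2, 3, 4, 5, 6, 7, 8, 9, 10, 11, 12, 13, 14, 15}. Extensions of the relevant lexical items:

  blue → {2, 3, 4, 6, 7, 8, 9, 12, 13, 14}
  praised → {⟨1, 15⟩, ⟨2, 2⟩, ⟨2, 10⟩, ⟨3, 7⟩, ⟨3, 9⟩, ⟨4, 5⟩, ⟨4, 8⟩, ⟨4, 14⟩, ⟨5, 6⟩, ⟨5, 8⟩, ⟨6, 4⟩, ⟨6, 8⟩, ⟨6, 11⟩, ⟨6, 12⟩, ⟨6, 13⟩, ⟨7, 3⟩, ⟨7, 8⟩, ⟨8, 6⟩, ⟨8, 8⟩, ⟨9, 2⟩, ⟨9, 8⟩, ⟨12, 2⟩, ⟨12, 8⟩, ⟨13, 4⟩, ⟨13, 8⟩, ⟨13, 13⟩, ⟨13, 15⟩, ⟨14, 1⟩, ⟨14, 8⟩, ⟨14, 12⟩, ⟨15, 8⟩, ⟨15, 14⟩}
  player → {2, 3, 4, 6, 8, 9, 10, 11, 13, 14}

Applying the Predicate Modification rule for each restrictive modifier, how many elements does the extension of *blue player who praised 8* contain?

⟦who praised 8⟧ = {x : ⟨x, 8⟩ ∈ ⟦praised⟧} = {4, 5, 6, 7, 8, 9, 12, 13, 14, 15}
⟦player⟧ = {2, 3, 4, 6, 8, 9, 10, 11, 13, 14}
… ∩ ⟦who praised 8⟧ = {2, 3, 4, 6, 8, 9, 10, 11, 13, 14} ∩ {4, 5, 6, 7, 8, 9, 12, 13, 14, 15} = {4, 6, 8, 9, 13, 14}
… ∩ ⟦blue⟧ = {4, 6, 8, 9, 13, 14} ∩ {2, 3, 4, 6, 7, 8, 9, 12, 13, 14} = {4, 6, 8, 9, 13, 14}
⟦blue player who praised 8⟧ = {4, 6, 8, 9, 13, 14}, so the cardinality is 6.

6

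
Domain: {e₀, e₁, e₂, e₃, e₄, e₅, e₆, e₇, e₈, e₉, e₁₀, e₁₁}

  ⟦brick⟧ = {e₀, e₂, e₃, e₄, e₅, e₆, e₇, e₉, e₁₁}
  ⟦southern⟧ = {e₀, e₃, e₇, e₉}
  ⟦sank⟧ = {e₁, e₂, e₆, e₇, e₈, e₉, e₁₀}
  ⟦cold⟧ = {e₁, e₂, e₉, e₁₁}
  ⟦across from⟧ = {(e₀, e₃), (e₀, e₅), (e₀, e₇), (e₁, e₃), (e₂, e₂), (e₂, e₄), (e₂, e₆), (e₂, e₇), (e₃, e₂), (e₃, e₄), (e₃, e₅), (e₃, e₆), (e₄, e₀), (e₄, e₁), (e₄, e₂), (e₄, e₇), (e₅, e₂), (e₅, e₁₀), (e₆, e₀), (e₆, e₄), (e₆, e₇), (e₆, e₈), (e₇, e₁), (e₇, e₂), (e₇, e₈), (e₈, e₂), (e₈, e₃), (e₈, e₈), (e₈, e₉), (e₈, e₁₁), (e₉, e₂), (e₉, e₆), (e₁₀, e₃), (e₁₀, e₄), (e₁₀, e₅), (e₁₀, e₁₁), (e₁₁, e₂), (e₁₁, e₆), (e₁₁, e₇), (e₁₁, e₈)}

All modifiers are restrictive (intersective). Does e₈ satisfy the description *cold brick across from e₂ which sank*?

⟦across from e₂⟧ = {x : ⟨x, e₂⟩ ∈ ⟦across from⟧} = {e₂, e₃, e₄, e₅, e₇, e₈, e₉, e₁₁}
⟦which sank⟧ = ⟦sank⟧ = {e₁, e₂, e₆, e₇, e₈, e₉, e₁₀}
⟦brick⟧ = {e₀, e₂, e₃, e₄, e₅, e₆, e₇, e₉, e₁₁}
… ∩ ⟦across from e₂⟧ = {e₀, e₂, e₃, e₄, e₅, e₆, e₇, e₉, e₁₁} ∩ {e₂, e₃, e₄, e₅, e₇, e₈, e₉, e₁₁} = {e₂, e₃, e₄, e₅, e₇, e₉, e₁₁}
… ∩ ⟦which sank⟧ = {e₂, e₃, e₄, e₅, e₇, e₉, e₁₁} ∩ {e₁, e₂, e₆, e₇, e₈, e₉, e₁₀} = {e₂, e₇, e₉}
… ∩ ⟦cold⟧ = {e₂, e₇, e₉} ∩ {e₁, e₂, e₉, e₁₁} = {e₂, e₉}
⟦cold brick across from e₂ which sank⟧ = {e₂, e₉}; e₈ ∉ this set.

no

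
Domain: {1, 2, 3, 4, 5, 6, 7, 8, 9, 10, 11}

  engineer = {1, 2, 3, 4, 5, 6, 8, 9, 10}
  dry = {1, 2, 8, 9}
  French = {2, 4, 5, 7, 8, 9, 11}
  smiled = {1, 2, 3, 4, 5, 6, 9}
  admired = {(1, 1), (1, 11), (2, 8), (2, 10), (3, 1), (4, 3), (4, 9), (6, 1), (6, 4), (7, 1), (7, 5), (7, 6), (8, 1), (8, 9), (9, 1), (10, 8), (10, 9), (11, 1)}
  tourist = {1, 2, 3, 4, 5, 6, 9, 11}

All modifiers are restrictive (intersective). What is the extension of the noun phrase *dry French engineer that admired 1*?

⟦that admired 1⟧ = {x : ⟨x, 1⟩ ∈ ⟦admired⟧} = {1, 3, 6, 7, 8, 9, 11}
⟦engineer⟧ = {1, 2, 3, 4, 5, 6, 8, 9, 10}
… ∩ ⟦that admired 1⟧ = {1, 2, 3, 4, 5, 6, 8, 9, 10} ∩ {1, 3, 6, 7, 8, 9, 11} = {1, 3, 6, 8, 9}
… ∩ ⟦dry⟧ = {1, 3, 6, 8, 9} ∩ {1, 2, 8, 9} = {1, 8, 9}
… ∩ ⟦French⟧ = {1, 8, 9} ∩ {2, 4, 5, 7, 8, 9, 11} = {8, 9}
So ⟦dry French engineer that admired 1⟧ = {8, 9}.

{8, 9}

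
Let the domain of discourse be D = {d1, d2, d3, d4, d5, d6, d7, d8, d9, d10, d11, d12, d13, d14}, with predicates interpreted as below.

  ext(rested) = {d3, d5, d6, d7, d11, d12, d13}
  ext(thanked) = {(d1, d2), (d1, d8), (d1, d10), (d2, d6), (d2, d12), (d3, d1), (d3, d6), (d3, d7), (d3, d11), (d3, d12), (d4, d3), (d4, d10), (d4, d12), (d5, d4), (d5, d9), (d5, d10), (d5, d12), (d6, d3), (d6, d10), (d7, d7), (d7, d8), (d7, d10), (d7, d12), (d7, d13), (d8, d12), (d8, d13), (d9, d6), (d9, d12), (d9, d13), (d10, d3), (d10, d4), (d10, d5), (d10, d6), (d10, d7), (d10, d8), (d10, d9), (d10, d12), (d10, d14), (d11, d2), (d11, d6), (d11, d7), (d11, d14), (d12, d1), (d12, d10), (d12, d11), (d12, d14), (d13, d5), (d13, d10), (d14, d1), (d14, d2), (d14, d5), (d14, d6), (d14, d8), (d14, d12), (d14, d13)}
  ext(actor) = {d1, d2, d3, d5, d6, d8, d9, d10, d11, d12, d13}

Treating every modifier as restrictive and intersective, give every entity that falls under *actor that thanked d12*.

{d2, d3, d5, d8, d9, d10}

⟦that thanked d12⟧ = {x : ⟨x, d12⟩ ∈ ⟦thanked⟧} = {d2, d3, d4, d5, d7, d8, d9, d10, d14}
⟦actor⟧ = {d1, d2, d3, d5, d6, d8, d9, d10, d11, d12, d13}
… ∩ ⟦that thanked d12⟧ = {d1, d2, d3, d5, d6, d8, d9, d10, d11, d12, d13} ∩ {d2, d3, d4, d5, d7, d8, d9, d10, d14} = {d2, d3, d5, d8, d9, d10}
So ⟦actor that thanked d12⟧ = {d2, d3, d5, d8, d9, d10}.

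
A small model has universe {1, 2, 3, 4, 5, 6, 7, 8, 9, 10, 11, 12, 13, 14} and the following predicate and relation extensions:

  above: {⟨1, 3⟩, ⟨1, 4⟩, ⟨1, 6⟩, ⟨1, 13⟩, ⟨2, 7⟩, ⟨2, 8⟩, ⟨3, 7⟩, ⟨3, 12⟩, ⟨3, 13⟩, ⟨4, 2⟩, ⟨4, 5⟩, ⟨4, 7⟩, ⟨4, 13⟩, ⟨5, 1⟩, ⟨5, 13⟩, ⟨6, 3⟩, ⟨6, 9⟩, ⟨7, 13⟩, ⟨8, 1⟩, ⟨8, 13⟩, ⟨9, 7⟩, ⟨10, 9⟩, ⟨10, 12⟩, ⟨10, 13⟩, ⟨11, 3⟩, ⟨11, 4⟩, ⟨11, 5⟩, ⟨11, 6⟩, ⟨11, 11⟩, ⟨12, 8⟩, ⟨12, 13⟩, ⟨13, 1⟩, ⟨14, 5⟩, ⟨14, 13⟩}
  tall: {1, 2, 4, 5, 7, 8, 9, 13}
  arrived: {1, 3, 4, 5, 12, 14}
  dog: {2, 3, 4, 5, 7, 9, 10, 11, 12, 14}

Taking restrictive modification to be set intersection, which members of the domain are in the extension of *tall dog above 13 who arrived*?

⟦above 13⟧ = {x : ⟨x, 13⟩ ∈ ⟦above⟧} = {1, 3, 4, 5, 7, 8, 10, 12, 14}
⟦who arrived⟧ = ⟦arrived⟧ = {1, 3, 4, 5, 12, 14}
⟦dog⟧ = {2, 3, 4, 5, 7, 9, 10, 11, 12, 14}
… ∩ ⟦above 13⟧ = {2, 3, 4, 5, 7, 9, 10, 11, 12, 14} ∩ {1, 3, 4, 5, 7, 8, 10, 12, 14} = {3, 4, 5, 7, 10, 12, 14}
… ∩ ⟦who arrived⟧ = {3, 4, 5, 7, 10, 12, 14} ∩ {1, 3, 4, 5, 12, 14} = {3, 4, 5, 12, 14}
… ∩ ⟦tall⟧ = {3, 4, 5, 12, 14} ∩ {1, 2, 4, 5, 7, 8, 9, 13} = {4, 5}
So ⟦tall dog above 13 who arrived⟧ = {4, 5}.

{4, 5}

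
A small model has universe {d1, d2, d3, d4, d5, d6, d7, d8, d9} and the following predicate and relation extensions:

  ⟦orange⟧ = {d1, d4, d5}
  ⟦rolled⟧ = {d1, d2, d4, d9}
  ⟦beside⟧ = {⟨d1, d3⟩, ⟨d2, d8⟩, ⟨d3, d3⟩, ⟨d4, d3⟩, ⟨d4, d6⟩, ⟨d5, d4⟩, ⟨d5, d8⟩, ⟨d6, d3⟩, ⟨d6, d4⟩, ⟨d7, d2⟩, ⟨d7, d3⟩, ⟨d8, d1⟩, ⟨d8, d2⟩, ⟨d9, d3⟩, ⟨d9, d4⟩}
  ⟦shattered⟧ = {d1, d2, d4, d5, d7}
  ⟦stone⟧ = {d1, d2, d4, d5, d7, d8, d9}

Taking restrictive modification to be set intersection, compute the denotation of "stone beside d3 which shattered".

⟦beside d3⟧ = {x : ⟨x, d3⟩ ∈ ⟦beside⟧} = {d1, d3, d4, d6, d7, d9}
⟦which shattered⟧ = ⟦shattered⟧ = {d1, d2, d4, d5, d7}
⟦stone⟧ = {d1, d2, d4, d5, d7, d8, d9}
… ∩ ⟦beside d3⟧ = {d1, d2, d4, d5, d7, d8, d9} ∩ {d1, d3, d4, d6, d7, d9} = {d1, d4, d7, d9}
… ∩ ⟦which shattered⟧ = {d1, d4, d7, d9} ∩ {d1, d2, d4, d5, d7} = {d1, d4, d7}
So ⟦stone beside d3 which shattered⟧ = {d1, d4, d7}.

{d1, d4, d7}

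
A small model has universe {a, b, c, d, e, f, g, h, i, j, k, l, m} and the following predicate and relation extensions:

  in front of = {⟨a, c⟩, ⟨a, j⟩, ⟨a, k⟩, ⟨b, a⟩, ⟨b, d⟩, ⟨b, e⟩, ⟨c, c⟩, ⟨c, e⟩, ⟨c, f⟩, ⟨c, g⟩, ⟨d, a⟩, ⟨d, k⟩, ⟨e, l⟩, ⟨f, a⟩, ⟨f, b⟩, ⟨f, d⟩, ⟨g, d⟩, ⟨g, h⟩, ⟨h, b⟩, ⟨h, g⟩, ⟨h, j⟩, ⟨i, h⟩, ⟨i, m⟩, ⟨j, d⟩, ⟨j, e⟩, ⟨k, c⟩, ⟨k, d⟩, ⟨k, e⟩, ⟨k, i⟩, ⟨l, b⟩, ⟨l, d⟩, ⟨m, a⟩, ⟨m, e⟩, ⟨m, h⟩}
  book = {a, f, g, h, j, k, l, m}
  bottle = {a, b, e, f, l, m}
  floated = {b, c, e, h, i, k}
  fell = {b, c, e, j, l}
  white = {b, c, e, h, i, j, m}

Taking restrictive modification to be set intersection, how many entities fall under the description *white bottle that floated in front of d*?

⟦that floated⟧ = ⟦floated⟧ = {b, c, e, h, i, k}
⟦in front of d⟧ = {x : ⟨x, d⟩ ∈ ⟦in front of⟧} = {b, f, g, j, k, l}
⟦bottle⟧ = {a, b, e, f, l, m}
… ∩ ⟦that floated⟧ = {a, b, e, f, l, m} ∩ {b, c, e, h, i, k} = {b, e}
… ∩ ⟦in front of d⟧ = {b, e} ∩ {b, f, g, j, k, l} = {b}
… ∩ ⟦white⟧ = {b} ∩ {b, c, e, h, i, j, m} = {b}
⟦white bottle that floated in front of d⟧ = {b}, so the cardinality is 1.

1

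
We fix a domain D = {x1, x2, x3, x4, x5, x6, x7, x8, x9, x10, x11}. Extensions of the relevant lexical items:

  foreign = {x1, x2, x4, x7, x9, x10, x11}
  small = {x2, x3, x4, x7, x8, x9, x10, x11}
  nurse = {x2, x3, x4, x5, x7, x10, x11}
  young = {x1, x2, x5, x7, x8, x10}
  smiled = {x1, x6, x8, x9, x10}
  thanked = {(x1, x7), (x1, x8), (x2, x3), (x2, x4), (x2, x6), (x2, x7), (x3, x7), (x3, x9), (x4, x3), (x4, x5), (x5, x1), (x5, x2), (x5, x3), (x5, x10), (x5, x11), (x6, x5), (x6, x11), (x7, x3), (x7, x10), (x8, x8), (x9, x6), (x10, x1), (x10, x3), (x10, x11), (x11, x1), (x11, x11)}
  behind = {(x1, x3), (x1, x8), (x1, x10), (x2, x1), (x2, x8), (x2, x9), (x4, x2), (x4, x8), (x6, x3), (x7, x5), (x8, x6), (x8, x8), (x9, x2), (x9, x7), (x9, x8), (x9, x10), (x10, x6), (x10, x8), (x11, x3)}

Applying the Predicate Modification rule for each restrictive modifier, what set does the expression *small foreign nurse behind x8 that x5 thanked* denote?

⟦behind x8⟧ = {x : ⟨x, x8⟩ ∈ ⟦behind⟧} = {x1, x2, x4, x8, x9, x10}
⟦that x5 thanked⟧ = {x : ⟨x5, x⟩ ∈ ⟦thanked⟧} = {x1, x2, x3, x10, x11}
⟦nurse⟧ = {x2, x3, x4, x5, x7, x10, x11}
… ∩ ⟦behind x8⟧ = {x2, x3, x4, x5, x7, x10, x11} ∩ {x1, x2, x4, x8, x9, x10} = {x2, x4, x10}
… ∩ ⟦that x5 thanked⟧ = {x2, x4, x10} ∩ {x1, x2, x3, x10, x11} = {x2, x10}
… ∩ ⟦small⟧ = {x2, x10} ∩ {x2, x3, x4, x7, x8, x9, x10, x11} = {x2, x10}
… ∩ ⟦foreign⟧ = {x2, x10} ∩ {x1, x2, x4, x7, x9, x10, x11} = {x2, x10}
So ⟦small foreign nurse behind x8 that x5 thanked⟧ = {x2, x10}.

{x2, x10}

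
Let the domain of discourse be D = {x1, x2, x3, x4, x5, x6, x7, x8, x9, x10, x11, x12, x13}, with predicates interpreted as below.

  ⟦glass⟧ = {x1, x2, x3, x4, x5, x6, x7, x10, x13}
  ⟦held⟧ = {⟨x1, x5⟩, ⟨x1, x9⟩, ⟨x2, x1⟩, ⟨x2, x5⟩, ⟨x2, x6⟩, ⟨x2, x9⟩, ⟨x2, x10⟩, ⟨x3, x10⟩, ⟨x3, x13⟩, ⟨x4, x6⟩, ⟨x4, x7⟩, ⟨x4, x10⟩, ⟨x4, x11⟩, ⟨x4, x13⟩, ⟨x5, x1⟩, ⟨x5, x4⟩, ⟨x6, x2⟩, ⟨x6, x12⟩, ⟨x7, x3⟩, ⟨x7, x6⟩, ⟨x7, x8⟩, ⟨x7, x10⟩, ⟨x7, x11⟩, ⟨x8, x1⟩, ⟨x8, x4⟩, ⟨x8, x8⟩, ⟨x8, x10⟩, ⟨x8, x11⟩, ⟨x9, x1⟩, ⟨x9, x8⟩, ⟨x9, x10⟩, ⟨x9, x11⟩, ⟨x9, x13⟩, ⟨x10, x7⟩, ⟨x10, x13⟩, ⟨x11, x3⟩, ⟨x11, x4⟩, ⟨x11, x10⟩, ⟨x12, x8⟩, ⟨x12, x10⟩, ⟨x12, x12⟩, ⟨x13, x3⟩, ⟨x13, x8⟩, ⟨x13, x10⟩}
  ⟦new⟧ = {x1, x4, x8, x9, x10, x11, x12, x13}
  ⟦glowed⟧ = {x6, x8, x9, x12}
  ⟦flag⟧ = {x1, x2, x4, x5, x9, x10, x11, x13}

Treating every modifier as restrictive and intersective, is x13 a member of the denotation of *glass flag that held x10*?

yes

⟦that held x10⟧ = {x : ⟨x, x10⟩ ∈ ⟦held⟧} = {x2, x3, x4, x7, x8, x9, x11, x12, x13}
⟦flag⟧ = {x1, x2, x4, x5, x9, x10, x11, x13}
… ∩ ⟦that held x10⟧ = {x1, x2, x4, x5, x9, x10, x11, x13} ∩ {x2, x3, x4, x7, x8, x9, x11, x12, x13} = {x2, x4, x9, x11, x13}
… ∩ ⟦glass⟧ = {x2, x4, x9, x11, x13} ∩ {x1, x2, x3, x4, x5, x6, x7, x10, x13} = {x2, x4, x13}
⟦glass flag that held x10⟧ = {x2, x4, x13}; x13 ∈ this set.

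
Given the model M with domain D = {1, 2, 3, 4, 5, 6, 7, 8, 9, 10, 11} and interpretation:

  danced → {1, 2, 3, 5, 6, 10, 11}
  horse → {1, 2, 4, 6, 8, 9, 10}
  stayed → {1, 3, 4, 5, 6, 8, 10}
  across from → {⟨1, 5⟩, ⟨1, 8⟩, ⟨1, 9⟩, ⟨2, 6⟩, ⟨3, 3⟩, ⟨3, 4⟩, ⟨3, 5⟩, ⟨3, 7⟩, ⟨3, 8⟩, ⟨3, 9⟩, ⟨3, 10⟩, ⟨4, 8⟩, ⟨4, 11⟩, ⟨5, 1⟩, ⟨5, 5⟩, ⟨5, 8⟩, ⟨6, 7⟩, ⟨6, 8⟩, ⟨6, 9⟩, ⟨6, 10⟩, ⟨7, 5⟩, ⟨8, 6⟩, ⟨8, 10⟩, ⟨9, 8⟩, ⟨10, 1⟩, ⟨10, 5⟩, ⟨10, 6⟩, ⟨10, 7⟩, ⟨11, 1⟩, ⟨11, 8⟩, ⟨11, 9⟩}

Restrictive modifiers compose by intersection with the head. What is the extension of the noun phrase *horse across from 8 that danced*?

⟦across from 8⟧ = {x : ⟨x, 8⟩ ∈ ⟦across from⟧} = {1, 3, 4, 5, 6, 9, 11}
⟦that danced⟧ = ⟦danced⟧ = {1, 2, 3, 5, 6, 10, 11}
⟦horse⟧ = {1, 2, 4, 6, 8, 9, 10}
… ∩ ⟦across from 8⟧ = {1, 2, 4, 6, 8, 9, 10} ∩ {1, 3, 4, 5, 6, 9, 11} = {1, 4, 6, 9}
… ∩ ⟦that danced⟧ = {1, 4, 6, 9} ∩ {1, 2, 3, 5, 6, 10, 11} = {1, 6}
So ⟦horse across from 8 that danced⟧ = {1, 6}.

{1, 6}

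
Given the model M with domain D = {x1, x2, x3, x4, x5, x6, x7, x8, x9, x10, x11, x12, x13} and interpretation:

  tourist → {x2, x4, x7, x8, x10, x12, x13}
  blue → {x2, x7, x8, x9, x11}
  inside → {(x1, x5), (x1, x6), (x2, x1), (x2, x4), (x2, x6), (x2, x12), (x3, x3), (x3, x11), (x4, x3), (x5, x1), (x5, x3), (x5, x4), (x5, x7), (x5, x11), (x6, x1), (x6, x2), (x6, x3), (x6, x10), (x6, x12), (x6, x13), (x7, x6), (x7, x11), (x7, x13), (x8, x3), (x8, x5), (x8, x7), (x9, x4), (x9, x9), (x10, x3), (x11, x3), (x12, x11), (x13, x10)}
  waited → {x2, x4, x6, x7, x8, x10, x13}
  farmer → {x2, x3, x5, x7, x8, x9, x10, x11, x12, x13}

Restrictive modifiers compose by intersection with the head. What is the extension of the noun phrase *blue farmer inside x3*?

⟦inside x3⟧ = {x : ⟨x, x3⟩ ∈ ⟦inside⟧} = {x3, x4, x5, x6, x8, x10, x11}
⟦farmer⟧ = {x2, x3, x5, x7, x8, x9, x10, x11, x12, x13}
… ∩ ⟦inside x3⟧ = {x2, x3, x5, x7, x8, x9, x10, x11, x12, x13} ∩ {x3, x4, x5, x6, x8, x10, x11} = {x3, x5, x8, x10, x11}
… ∩ ⟦blue⟧ = {x3, x5, x8, x10, x11} ∩ {x2, x7, x8, x9, x11} = {x8, x11}
So ⟦blue farmer inside x3⟧ = {x8, x11}.

{x8, x11}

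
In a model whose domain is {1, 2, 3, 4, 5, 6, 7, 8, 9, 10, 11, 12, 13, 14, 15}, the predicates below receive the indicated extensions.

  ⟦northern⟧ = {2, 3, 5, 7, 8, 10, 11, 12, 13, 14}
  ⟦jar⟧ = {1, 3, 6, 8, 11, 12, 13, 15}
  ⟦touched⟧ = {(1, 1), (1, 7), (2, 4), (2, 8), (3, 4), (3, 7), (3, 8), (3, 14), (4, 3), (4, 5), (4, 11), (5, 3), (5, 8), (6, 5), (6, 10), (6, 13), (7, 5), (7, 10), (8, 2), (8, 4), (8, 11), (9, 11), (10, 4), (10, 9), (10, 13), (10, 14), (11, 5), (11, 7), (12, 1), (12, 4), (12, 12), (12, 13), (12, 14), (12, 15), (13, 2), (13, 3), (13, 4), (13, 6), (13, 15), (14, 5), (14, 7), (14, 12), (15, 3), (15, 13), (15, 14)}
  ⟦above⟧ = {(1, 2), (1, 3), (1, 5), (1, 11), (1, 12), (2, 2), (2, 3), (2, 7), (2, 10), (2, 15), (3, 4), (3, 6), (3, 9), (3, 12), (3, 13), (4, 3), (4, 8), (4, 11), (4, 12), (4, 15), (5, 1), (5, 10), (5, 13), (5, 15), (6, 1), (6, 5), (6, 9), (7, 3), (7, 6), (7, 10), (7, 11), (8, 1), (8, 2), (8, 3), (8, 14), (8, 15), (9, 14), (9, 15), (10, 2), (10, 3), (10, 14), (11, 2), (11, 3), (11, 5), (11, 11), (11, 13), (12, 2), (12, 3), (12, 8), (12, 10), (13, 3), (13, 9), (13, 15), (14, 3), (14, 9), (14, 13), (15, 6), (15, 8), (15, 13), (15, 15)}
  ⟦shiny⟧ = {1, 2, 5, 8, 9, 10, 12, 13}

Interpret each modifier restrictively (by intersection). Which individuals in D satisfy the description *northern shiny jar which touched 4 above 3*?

{8, 12, 13}

⟦which touched 4⟧ = {x : ⟨x, 4⟩ ∈ ⟦touched⟧} = {2, 3, 8, 10, 12, 13}
⟦above 3⟧ = {x : ⟨x, 3⟩ ∈ ⟦above⟧} = {1, 2, 4, 7, 8, 10, 11, 12, 13, 14}
⟦jar⟧ = {1, 3, 6, 8, 11, 12, 13, 15}
… ∩ ⟦which touched 4⟧ = {1, 3, 6, 8, 11, 12, 13, 15} ∩ {2, 3, 8, 10, 12, 13} = {3, 8, 12, 13}
… ∩ ⟦above 3⟧ = {3, 8, 12, 13} ∩ {1, 2, 4, 7, 8, 10, 11, 12, 13, 14} = {8, 12, 13}
… ∩ ⟦northern⟧ = {8, 12, 13} ∩ {2, 3, 5, 7, 8, 10, 11, 12, 13, 14} = {8, 12, 13}
… ∩ ⟦shiny⟧ = {8, 12, 13} ∩ {1, 2, 5, 8, 9, 10, 12, 13} = {8, 12, 13}
So ⟦northern shiny jar which touched 4 above 3⟧ = {8, 12, 13}.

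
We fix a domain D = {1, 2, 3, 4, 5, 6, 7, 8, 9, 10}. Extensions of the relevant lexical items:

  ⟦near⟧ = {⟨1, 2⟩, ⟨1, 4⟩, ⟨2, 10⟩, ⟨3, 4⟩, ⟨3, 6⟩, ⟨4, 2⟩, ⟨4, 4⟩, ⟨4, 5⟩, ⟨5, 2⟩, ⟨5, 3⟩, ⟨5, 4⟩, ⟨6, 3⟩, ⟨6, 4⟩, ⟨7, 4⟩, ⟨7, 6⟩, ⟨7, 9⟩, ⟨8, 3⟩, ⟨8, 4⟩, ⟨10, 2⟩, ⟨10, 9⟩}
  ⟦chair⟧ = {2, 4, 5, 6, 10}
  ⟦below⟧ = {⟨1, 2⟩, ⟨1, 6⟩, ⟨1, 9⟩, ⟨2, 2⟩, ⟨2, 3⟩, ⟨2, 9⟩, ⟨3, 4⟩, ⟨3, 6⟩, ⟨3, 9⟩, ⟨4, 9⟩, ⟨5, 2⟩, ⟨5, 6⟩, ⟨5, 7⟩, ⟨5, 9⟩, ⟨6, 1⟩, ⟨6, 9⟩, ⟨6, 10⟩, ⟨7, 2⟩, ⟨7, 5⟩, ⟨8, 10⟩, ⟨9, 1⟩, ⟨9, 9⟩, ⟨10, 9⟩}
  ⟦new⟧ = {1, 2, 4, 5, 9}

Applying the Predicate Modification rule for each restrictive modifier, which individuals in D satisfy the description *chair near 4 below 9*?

⟦near 4⟧ = {x : ⟨x, 4⟩ ∈ ⟦near⟧} = {1, 3, 4, 5, 6, 7, 8}
⟦below 9⟧ = {x : ⟨x, 9⟩ ∈ ⟦below⟧} = {1, 2, 3, 4, 5, 6, 9, 10}
⟦chair⟧ = {2, 4, 5, 6, 10}
… ∩ ⟦near 4⟧ = {2, 4, 5, 6, 10} ∩ {1, 3, 4, 5, 6, 7, 8} = {4, 5, 6}
… ∩ ⟦below 9⟧ = {4, 5, 6} ∩ {1, 2, 3, 4, 5, 6, 9, 10} = {4, 5, 6}
So ⟦chair near 4 below 9⟧ = {4, 5, 6}.

{4, 5, 6}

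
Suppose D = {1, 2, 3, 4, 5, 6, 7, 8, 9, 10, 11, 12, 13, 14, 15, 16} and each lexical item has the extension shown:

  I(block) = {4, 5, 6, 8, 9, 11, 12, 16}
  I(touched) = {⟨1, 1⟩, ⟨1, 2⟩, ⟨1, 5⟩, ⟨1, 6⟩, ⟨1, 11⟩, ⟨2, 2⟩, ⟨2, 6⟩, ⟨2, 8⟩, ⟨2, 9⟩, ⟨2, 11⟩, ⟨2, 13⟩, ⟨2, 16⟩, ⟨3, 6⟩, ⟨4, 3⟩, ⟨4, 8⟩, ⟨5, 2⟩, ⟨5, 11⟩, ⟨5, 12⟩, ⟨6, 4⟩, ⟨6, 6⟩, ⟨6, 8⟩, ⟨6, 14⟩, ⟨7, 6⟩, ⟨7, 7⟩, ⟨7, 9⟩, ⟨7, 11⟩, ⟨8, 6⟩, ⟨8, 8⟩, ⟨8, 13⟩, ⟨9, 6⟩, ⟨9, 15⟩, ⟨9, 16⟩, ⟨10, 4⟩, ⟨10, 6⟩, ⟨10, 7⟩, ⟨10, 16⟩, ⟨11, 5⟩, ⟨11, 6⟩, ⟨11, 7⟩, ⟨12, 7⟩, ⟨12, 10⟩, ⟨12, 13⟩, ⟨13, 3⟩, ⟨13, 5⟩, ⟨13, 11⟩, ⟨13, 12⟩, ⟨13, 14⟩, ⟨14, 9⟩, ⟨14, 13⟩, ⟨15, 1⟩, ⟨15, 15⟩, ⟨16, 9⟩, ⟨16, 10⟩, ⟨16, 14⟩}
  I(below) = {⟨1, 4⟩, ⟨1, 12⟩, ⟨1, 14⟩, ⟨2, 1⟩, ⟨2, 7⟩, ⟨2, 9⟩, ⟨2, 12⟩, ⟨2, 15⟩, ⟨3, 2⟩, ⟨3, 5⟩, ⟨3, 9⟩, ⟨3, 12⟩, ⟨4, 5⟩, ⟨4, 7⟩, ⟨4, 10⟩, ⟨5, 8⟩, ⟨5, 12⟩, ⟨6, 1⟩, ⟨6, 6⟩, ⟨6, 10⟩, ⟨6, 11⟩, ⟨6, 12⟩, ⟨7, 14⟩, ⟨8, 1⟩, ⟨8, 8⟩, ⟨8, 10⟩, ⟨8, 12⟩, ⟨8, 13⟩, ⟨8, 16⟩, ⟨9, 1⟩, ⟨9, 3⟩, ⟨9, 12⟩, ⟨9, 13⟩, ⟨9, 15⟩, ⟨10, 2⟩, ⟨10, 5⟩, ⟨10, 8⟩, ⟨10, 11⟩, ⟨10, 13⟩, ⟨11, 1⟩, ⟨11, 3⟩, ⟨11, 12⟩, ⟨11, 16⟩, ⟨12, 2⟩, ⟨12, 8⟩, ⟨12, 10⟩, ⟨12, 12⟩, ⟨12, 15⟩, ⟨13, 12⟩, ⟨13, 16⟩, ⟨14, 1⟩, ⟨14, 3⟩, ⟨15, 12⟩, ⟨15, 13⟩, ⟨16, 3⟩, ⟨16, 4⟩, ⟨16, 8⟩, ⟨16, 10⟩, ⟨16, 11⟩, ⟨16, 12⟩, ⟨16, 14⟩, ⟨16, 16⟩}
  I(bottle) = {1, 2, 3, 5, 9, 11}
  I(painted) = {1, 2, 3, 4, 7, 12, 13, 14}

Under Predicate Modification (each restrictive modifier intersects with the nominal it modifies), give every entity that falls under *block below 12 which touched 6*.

{6, 8, 9, 11}

⟦below 12⟧ = {x : ⟨x, 12⟩ ∈ ⟦below⟧} = {1, 2, 3, 5, 6, 8, 9, 11, 12, 13, 15, 16}
⟦which touched 6⟧ = {x : ⟨x, 6⟩ ∈ ⟦touched⟧} = {1, 2, 3, 6, 7, 8, 9, 10, 11}
⟦block⟧ = {4, 5, 6, 8, 9, 11, 12, 16}
… ∩ ⟦below 12⟧ = {4, 5, 6, 8, 9, 11, 12, 16} ∩ {1, 2, 3, 5, 6, 8, 9, 11, 12, 13, 15, 16} = {5, 6, 8, 9, 11, 12, 16}
… ∩ ⟦which touched 6⟧ = {5, 6, 8, 9, 11, 12, 16} ∩ {1, 2, 3, 6, 7, 8, 9, 10, 11} = {6, 8, 9, 11}
So ⟦block below 12 which touched 6⟧ = {6, 8, 9, 11}.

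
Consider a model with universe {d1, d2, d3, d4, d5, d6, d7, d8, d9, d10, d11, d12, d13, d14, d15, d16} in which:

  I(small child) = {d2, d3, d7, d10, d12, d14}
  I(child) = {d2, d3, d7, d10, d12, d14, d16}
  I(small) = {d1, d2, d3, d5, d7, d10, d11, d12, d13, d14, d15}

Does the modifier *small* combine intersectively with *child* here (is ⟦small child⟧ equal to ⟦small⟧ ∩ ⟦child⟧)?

⟦small⟧ ∩ ⟦child⟧ = {d1, d2, d3, d5, d7, d10, d11, d12, d13, d14, d15} ∩ {d2, d3, d7, d10, d12, d14, d16} = {d2, d3, d7, d10, d12, d14}
Observed ⟦small child⟧ = {d2, d3, d7, d10, d12, d14}.
These coincide, so the modifier is intersective here.

yes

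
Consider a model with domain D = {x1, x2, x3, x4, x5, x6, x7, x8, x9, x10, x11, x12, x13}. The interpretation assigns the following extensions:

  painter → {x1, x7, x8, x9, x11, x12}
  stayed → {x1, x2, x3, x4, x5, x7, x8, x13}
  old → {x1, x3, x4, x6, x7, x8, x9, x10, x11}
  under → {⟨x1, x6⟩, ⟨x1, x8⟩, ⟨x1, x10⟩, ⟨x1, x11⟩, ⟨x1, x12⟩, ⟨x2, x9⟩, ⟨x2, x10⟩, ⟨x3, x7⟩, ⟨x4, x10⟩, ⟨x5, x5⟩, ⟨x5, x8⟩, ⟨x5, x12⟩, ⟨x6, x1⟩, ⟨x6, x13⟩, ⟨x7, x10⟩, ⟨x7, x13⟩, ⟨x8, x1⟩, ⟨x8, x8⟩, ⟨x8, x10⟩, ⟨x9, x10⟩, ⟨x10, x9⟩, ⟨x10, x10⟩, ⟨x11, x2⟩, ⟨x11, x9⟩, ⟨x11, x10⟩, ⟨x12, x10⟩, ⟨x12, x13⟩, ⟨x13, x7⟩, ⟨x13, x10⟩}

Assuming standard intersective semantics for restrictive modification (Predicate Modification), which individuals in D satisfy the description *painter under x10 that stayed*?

⟦under x10⟧ = {x : ⟨x, x10⟩ ∈ ⟦under⟧} = {x1, x2, x4, x7, x8, x9, x10, x11, x12, x13}
⟦that stayed⟧ = ⟦stayed⟧ = {x1, x2, x3, x4, x5, x7, x8, x13}
⟦painter⟧ = {x1, x7, x8, x9, x11, x12}
… ∩ ⟦under x10⟧ = {x1, x7, x8, x9, x11, x12} ∩ {x1, x2, x4, x7, x8, x9, x10, x11, x12, x13} = {x1, x7, x8, x9, x11, x12}
… ∩ ⟦that stayed⟧ = {x1, x7, x8, x9, x11, x12} ∩ {x1, x2, x3, x4, x5, x7, x8, x13} = {x1, x7, x8}
So ⟦painter under x10 that stayed⟧ = {x1, x7, x8}.

{x1, x7, x8}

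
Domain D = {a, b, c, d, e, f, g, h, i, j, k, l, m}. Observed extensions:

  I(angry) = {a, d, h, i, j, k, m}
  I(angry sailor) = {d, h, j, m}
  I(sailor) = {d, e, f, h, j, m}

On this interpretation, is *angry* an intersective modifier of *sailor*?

⟦angry⟧ ∩ ⟦sailor⟧ = {a, d, h, i, j, k, m} ∩ {d, e, f, h, j, m} = {d, h, j, m}
Observed ⟦angry sailor⟧ = {d, h, j, m}.
These coincide, so the modifier is intersective here.

yes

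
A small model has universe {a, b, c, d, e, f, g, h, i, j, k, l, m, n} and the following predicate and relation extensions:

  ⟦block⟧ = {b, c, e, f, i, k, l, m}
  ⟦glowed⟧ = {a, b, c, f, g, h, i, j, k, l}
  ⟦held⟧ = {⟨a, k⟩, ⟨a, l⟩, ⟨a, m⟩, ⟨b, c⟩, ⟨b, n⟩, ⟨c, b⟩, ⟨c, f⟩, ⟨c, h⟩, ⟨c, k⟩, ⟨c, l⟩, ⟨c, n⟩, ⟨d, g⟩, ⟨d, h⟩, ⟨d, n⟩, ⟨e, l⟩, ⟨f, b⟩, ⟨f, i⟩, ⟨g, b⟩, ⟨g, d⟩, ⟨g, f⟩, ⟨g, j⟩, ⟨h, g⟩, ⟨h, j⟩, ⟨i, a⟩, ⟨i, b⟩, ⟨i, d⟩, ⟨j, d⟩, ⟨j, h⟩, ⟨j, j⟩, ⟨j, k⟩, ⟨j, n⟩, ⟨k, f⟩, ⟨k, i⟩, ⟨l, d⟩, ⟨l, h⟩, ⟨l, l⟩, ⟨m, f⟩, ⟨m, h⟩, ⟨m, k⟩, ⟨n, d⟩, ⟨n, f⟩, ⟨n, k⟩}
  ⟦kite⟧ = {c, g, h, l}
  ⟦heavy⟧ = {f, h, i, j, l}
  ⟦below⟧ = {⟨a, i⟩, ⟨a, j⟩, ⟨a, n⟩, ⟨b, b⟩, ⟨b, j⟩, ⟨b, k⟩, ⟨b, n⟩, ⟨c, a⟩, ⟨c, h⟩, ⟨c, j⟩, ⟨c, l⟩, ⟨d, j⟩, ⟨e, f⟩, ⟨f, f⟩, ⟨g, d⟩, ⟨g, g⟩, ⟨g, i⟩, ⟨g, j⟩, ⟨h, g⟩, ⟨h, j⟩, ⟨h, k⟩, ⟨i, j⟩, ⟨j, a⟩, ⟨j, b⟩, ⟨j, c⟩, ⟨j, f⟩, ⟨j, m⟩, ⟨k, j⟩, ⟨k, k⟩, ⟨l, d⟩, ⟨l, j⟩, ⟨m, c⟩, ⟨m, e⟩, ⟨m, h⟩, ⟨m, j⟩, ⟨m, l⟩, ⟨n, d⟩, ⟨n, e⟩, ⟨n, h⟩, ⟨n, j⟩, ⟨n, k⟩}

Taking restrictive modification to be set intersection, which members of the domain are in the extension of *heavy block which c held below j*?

{l}

⟦which c held⟧ = {x : ⟨c, x⟩ ∈ ⟦held⟧} = {b, f, h, k, l, n}
⟦below j⟧ = {x : ⟨x, j⟩ ∈ ⟦below⟧} = {a, b, c, d, g, h, i, k, l, m, n}
⟦block⟧ = {b, c, e, f, i, k, l, m}
… ∩ ⟦which c held⟧ = {b, c, e, f, i, k, l, m} ∩ {b, f, h, k, l, n} = {b, f, k, l}
… ∩ ⟦below j⟧ = {b, f, k, l} ∩ {a, b, c, d, g, h, i, k, l, m, n} = {b, k, l}
… ∩ ⟦heavy⟧ = {b, k, l} ∩ {f, h, i, j, l} = {l}
So ⟦heavy block which c held below j⟧ = {l}.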